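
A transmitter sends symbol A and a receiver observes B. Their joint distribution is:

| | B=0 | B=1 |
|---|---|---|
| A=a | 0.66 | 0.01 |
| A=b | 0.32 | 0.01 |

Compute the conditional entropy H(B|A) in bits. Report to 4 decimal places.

Marginals: p(A) = (0.6700, 0.3300), p(B) = (0.9800, 0.0200).
H(B|A) = Σ p(A) · H(B|A=·).
  A=a: p=0.6700, H(B|A=a) = 0.1119
  A=b: p=0.3300, H(B|A=b) = 0.1959
Weighted sum = 0.1396 bits.

0.1396 bits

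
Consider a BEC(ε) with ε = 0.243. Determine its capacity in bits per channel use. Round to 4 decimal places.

0.7570 bits

Binary erasure channel: capacity C = 1 − ε.
C = 1 − 0.243 = 0.7570 bits per channel use.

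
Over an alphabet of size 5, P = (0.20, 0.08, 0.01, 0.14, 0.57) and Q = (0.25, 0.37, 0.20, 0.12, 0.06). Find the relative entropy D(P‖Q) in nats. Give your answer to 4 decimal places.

D(P‖Q) = Σ p·ln(p/q).
  0.20·ln(0.20/0.25) = -0.04463
  0.08·ln(0.08/0.37) = -0.12252
  0.01·ln(0.01/0.20) = -0.02996
  0.14·ln(0.14/0.12) = 0.02158
  0.57·ln(0.57/0.06) = 1.28324
D(P‖Q) = 1.1077 nats.

1.1077 nats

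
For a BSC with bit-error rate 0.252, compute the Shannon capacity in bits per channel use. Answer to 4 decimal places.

0.1856 bits

Binary symmetric channel: C = 1 − h₂(ε) where h₂ is the binary entropy function.
h₂(0.252) = −0.252·log₂0.252 − 0.748·log₂0.748 = 0.8144.
C = 1 − 0.8144 = 0.1856 bits per channel use.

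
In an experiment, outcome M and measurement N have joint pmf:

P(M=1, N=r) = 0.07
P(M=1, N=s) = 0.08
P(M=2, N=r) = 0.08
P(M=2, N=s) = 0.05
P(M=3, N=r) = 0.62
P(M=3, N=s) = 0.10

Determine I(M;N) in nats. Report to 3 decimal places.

0.059 nats

Marginals: p(M) = (0.1500, 0.1300, 0.7200), p(N) = (0.7700, 0.2300).
I(M;N) = H(M) + H(N) − H(M,N).
H(M) = 0.7863, H(N) = 0.5393, H(M,N) = 1.2667.
I(M;N) = 0.7863 + 0.5393 − 1.2667 = 0.059 nats.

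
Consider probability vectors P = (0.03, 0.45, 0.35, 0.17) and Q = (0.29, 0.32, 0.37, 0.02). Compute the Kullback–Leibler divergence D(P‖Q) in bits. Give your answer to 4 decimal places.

D(P‖Q) = Σ p·log₂(p/q).
  0.03·log₂(0.03/0.29) = -0.09819
  0.45·log₂(0.45/0.32) = 0.22133
  0.35·log₂(0.35/0.37) = -0.02806
  0.17·log₂(0.17/0.02) = 0.52487
D(P‖Q) = 0.6200 bits.

0.6200 bits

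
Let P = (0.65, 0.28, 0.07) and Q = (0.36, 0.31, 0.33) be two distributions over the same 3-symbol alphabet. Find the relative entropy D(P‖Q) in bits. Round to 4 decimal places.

D(P‖Q) = Σ p·log₂(p/q).
  0.65·log₂(0.65/0.36) = 0.55409
  0.28·log₂(0.28/0.31) = -0.04112
  0.07·log₂(0.07/0.33) = -0.15659
D(P‖Q) = 0.3564 bits.

0.3564 bits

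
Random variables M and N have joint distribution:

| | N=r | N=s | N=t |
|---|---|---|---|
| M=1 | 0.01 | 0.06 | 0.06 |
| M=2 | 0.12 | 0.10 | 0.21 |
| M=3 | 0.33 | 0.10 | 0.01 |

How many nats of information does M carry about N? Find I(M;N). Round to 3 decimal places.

0.215 nats

Marginals: p(M) = (0.1300, 0.4300, 0.4400), p(N) = (0.4600, 0.2600, 0.2800).
I(M;N) = Σ p(x,y)·ln[p(x,y)/(p(x)p(y))].
  (1,r): 0.01·ln(0.1672) = -0.0179
  (1,s): 0.06·ln(1.7751) = 0.0344
  (1,t): 0.06·ln(1.6484) = 0.0300
  (2,r): 0.12·ln(0.6067) = -0.0600
  (2,s): 0.10·ln(0.8945) = -0.0112
  (2,t): 0.21·ln(1.7442) = 0.1168
  (3,r): 0.33·ln(1.6304) = 0.1613
  (3,s): 0.10·ln(0.8741) = -0.0135
  (3,t): 0.01·ln(0.0812) = -0.0251
Sum = 0.215 nats.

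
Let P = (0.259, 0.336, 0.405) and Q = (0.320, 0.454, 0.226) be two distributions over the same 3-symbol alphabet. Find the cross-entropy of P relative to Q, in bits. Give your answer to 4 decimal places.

1.6775 bits

H(P,Q) = −Σ p·log₂ q.
  −0.259·log₂(0.320) = 0.42576
  −0.336·log₂(0.454) = 0.38278
  −0.405·log₂(0.226) = 0.86897
H(P,Q) = 1.6775 bits.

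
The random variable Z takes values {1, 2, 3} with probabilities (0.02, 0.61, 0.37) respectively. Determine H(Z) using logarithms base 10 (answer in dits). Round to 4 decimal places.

H(Z) = −Σ p·log₁₀ p.
  −(0.02)·log₁₀(0.02) = 0.03398
  −(0.61)·log₁₀(0.61) = 0.13095
  −(0.37)·log₁₀(0.37) = 0.15977
Sum: 0.03398 + 0.13095 + 0.15977 = 0.3247 dits.

0.3247 dits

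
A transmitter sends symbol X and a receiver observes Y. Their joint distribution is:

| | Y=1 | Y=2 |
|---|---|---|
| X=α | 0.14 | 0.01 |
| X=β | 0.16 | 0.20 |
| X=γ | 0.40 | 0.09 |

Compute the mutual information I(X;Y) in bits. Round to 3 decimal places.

Marginals: p(X) = (0.1500, 0.3600, 0.4900), p(Y) = (0.7000, 0.3000).
I(X;Y) = Σ p(x,y)·log₂[p(x,y)/(p(x)p(y))].
  (α,1): 0.14·log₂(1.3333) = 0.0581
  (α,2): 0.01·log₂(0.2222) = -0.0217
  (β,1): 0.16·log₂(0.6349) = -0.1049
  (β,2): 0.20·log₂(1.8519) = 0.1778
  (γ,1): 0.40·log₂(1.1662) = 0.0887
  (γ,2): 0.09·log₂(0.6122) = -0.0637
Sum = 0.134 bits.

0.134 bits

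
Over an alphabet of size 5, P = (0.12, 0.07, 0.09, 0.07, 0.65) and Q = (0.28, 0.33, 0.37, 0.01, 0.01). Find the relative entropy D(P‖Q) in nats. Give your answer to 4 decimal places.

D(P‖Q) = Σ p·ln(p/q).
  0.12·ln(0.12/0.28) = -0.10168
  0.07·ln(0.07/0.33) = -0.10854
  0.09·ln(0.09/0.37) = -0.12723
  0.07·ln(0.07/0.01) = 0.13621
  0.65·ln(0.65/0.01) = 2.71335
D(P‖Q) = 2.5121 nats.

2.5121 nats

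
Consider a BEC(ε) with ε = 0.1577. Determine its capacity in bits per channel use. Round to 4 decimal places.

0.8423 bits

Binary erasure channel: capacity C = 1 − ε.
C = 1 − 0.1577 = 0.8423 bits per channel use.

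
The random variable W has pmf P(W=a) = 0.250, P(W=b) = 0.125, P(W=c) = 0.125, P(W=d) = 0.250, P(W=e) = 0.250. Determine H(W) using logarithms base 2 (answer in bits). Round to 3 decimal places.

H(W) = −Σ p·log₂ p.
  −(0.250)·log₂(0.250) = 0.5000
  −(0.125)·log₂(0.125) = 0.3750
  −(0.125)·log₂(0.125) = 0.3750
  −(0.250)·log₂(0.250) = 0.5000
  −(0.250)·log₂(0.250) = 0.5000
Sum: 0.5000 + 0.3750 + 0.3750 + 0.5000 + 0.5000 = 2.250 bits.

2.250 bits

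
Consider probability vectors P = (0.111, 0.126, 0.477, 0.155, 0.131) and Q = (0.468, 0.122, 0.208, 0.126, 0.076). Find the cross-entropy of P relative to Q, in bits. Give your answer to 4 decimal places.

H(P,Q) = −Σ p·log₂ q.
  −0.111·log₂(0.468) = 0.12159
  −0.126·log₂(0.122) = 0.38242
  −0.477·log₂(0.208) = 1.08057
  −0.155·log₂(0.126) = 0.46322
  −0.131·log₂(0.076) = 0.48704
H(P,Q) = 2.5348 bits.

2.5348 bits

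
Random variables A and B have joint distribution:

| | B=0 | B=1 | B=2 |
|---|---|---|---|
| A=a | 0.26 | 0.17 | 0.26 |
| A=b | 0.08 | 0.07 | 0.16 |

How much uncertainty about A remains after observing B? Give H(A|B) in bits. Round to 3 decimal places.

0.879 bits

Marginals: p(A) = (0.6900, 0.3100), p(B) = (0.3400, 0.2400, 0.4200).
H(A|B) = Σ p(B) · H(A|B=·).
  B=0: p=0.3400, H(A|B=0) = 0.7871
  B=1: p=0.2400, H(A|B=1) = 0.8709
  B=2: p=0.4200, H(A|B=2) = 0.9587
Weighted sum = 0.879 bits.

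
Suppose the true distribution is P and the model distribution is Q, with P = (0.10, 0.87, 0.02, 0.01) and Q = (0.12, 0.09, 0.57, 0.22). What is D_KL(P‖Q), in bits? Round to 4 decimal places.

D(P‖Q) = Σ p·log₂(p/q).
  0.10·log₂(0.10/0.12) = -0.02630
  0.87·log₂(0.87/0.09) = 2.84753
  0.02·log₂(0.02/0.57) = -0.09666
  0.01·log₂(0.01/0.22) = -0.04459
D(P‖Q) = 2.6800 bits.

2.6800 bits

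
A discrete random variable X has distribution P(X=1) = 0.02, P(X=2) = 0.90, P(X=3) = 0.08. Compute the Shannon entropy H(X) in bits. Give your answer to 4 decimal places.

0.5412 bits

H(X) = −Σ p·log₂ p.
  −(0.02)·log₂(0.02) = 0.11288
  −(0.90)·log₂(0.90) = 0.13680
  −(0.08)·log₂(0.08) = 0.29151
Sum: 0.11288 + 0.13680 + 0.29151 = 0.5412 bits.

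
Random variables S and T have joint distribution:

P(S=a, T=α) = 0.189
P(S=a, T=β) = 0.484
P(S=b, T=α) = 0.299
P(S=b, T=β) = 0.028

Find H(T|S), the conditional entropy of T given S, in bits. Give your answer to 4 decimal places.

0.7144 bits

Marginals: p(S) = (0.6730, 0.3270), p(T) = (0.4880, 0.5120).
H(T|S) = Σ p(S) · H(T|S=·).
  S=a: p=0.6730, H(T|S=a) = 0.8566
  S=b: p=0.3270, H(T|S=b) = 0.4217
Weighted sum = 0.7144 bits.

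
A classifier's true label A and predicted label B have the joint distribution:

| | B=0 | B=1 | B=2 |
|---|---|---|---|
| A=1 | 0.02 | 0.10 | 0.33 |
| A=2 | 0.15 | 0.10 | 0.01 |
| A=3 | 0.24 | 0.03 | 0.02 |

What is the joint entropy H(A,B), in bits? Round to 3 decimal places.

H(A,B) = −Σ p(x,y)·log₂ p(x,y) over all 9 cells.
  cell (1,0): −0.02·log₂0.02 = 0.1129
  cell (1,1): −0.10·log₂0.10 = 0.3322
  cell (1,2): −0.33·log₂0.33 = 0.5278
  cell (2,0): −0.15·log₂0.15 = 0.4105
  cell (2,1): −0.10·log₂0.10 = 0.3322
  cell (2,2): −0.01·log₂0.01 = 0.0664
  cell (3,0): −0.24·log₂0.24 = 0.4941
  cell (3,1): −0.03·log₂0.03 = 0.1518
  cell (3,2): −0.02·log₂0.02 = 0.1129
Sum = 2.541 bits.

2.541 bits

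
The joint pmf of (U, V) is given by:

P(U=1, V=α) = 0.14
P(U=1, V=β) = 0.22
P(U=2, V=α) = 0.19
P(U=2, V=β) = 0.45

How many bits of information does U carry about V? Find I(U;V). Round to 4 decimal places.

0.0063 bits

Marginals: p(U) = (0.3600, 0.6400), p(V) = (0.3300, 0.6700).
I(U;V) = H(U) + H(V) − H(U,V).
H(U) = 0.9427, H(V) = 0.9149, H(U,V) = 1.8513.
I(U;V) = 0.9427 + 0.9149 − 1.8513 = 0.0063 bits.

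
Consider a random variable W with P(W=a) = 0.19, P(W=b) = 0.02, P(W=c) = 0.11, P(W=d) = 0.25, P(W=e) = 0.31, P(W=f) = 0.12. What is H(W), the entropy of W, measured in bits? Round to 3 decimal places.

H(W) = −Σ p·log₂ p.
  −(0.19)·log₂(0.19) = 0.4552
  −(0.02)·log₂(0.02) = 0.1129
  −(0.11)·log₂(0.11) = 0.3503
  −(0.25)·log₂(0.25) = 0.5000
  −(0.31)·log₂(0.31) = 0.5238
  −(0.12)·log₂(0.12) = 0.3671
Sum: 0.4552 + 0.1129 + 0.3503 + 0.5000 + 0.5238 + 0.3671 = 2.309 bits.

2.309 bits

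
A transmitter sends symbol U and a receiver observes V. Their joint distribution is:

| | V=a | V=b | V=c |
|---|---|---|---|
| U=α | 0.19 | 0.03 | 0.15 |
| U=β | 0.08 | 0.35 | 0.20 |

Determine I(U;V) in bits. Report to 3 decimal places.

Marginals: p(U) = (0.3700, 0.6300), p(V) = (0.2700, 0.3800, 0.3500).
I(U;V) = H(U) + H(V) − H(U,V).
H(U) = 0.9507, H(V) = 1.5706, H(U,V) = 2.3035.
I(U;V) = 0.9507 + 1.5706 − 2.3035 = 0.218 bits.

0.218 bits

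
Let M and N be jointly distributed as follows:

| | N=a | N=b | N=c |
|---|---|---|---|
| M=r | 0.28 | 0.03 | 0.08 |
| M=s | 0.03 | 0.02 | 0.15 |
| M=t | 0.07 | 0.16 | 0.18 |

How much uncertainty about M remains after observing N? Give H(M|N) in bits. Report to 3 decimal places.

1.239 bits

Chain rule: H(M|N) = H(M,N) − H(N).
Marginals: p(M) = (0.3900, 0.2000, 0.4100), p(N) = (0.3800, 0.2100, 0.4100).
H(M,N) = 2.7696 bits; H(N) = 1.5307 bits.
H(M|N) = 2.7696 − 1.5307 = 1.239 bits.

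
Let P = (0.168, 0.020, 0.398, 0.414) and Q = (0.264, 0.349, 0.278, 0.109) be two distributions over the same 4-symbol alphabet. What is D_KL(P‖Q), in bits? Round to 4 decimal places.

D(P‖Q) = Σ p·log₂(p/q).
  0.168·log₂(0.168/0.264) = -0.10955
  0.020·log₂(0.020/0.349) = -0.08250
  0.398·log₂(0.398/0.278) = 0.20604
  0.414·log₂(0.414/0.109) = 0.79708
D(P‖Q) = 0.8111 bits.

0.8111 bits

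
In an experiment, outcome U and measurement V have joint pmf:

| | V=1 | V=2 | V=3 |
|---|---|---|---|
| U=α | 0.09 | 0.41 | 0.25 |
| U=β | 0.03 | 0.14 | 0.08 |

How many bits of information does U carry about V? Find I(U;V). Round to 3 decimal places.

0.000 bits

Marginals: p(U) = (0.7500, 0.2500), p(V) = (0.1200, 0.5500, 0.3300).
I(U;V) = H(U) + H(V) − H(U,V).
H(U) = 0.8113, H(V) = 1.3693, H(U,V) = 2.1804.
I(U;V) = 0.8113 + 1.3693 − 2.1804 = 0.000 bits.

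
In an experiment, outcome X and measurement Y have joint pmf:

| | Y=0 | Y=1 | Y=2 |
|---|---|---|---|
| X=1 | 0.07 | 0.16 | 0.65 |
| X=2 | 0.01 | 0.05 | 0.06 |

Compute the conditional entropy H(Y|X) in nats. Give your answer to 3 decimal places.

0.757 nats

Marginals: p(X) = (0.8800, 0.1200), p(Y) = (0.0800, 0.2100, 0.7100).
H(Y|X) = Σ p(X) · H(Y|X=·).
  X=1: p=0.8800, H(Y|X=1) = 0.7351
  X=2: p=0.1200, H(Y|X=2) = 0.9184
Weighted sum = 0.757 nats.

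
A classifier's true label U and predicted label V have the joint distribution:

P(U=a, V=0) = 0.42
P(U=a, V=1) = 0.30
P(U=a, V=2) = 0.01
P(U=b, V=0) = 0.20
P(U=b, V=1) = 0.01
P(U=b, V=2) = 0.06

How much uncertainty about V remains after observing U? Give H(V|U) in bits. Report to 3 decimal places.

Marginals: p(U) = (0.7300, 0.2700), p(V) = (0.6200, 0.3100, 0.0700).
H(V|U) = Σ p(U) · H(V|U=·).
  U=a: p=0.7300, H(V|U=a) = 1.0709
  U=b: p=0.2700, H(V|U=b) = 0.9790
Weighted sum = 1.046 bits.

1.046 bits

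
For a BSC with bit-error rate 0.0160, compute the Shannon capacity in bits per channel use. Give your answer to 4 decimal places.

Binary symmetric channel: C = 1 − h₂(ε) where h₂ is the binary entropy function.
h₂(0.0160) = −0.0160·log₂0.0160 − 0.9840·log₂0.9840 = 0.1184.
C = 1 − 0.1184 = 0.8816 bits per channel use.

0.8816 bits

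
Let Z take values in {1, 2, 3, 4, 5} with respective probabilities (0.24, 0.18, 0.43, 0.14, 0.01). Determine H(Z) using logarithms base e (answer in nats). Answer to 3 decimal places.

H(Z) = −Σ p·ln p.
  −(0.24)·ln(0.24) = 0.3425
  −(0.18)·ln(0.18) = 0.3087
  −(0.43)·ln(0.43) = 0.3629
  −(0.14)·ln(0.14) = 0.2753
  −(0.01)·ln(0.01) = 0.0461
Sum: 0.3425 + 0.3087 + 0.3629 + 0.2753 + 0.0461 = 1.335 nats.

1.335 nats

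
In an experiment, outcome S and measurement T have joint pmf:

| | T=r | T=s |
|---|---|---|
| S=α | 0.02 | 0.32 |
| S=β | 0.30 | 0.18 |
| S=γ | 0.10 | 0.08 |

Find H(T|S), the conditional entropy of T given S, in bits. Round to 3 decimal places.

Marginals: p(S) = (0.3400, 0.4800, 0.1800), p(T) = (0.4200, 0.5800).
H(T|S) = Σ p(S) · H(T|S=·).
  S=α: p=0.3400, H(T|S=α) = 0.3228
  S=β: p=0.4800, H(T|S=β) = 0.9544
  S=γ: p=0.1800, H(T|S=γ) = 0.9911
Weighted sum = 0.746 bits.

0.746 bits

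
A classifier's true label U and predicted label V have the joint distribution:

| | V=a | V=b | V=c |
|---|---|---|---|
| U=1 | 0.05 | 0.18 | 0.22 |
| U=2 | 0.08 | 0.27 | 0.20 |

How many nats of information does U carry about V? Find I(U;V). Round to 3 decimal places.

Marginals: p(U) = (0.4500, 0.5500), p(V) = (0.1300, 0.4500, 0.4200).
I(U;V) = H(U) + H(V) − H(U,V).
H(U) = 0.6881, H(V) = 0.9889, H(U,V) = 1.6690.
I(U;V) = 0.6881 + 0.9889 − 1.6690 = 0.008 nats.

0.008 nats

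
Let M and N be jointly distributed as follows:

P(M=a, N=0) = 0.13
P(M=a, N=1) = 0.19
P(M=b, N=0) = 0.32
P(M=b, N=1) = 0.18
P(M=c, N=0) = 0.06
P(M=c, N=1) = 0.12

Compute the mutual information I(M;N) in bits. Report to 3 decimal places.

0.051 bits

Marginals: p(M) = (0.3200, 0.5000, 0.1800), p(N) = (0.5100, 0.4900).
I(M;N) = H(M) + H(N) − H(M,N).
H(M) = 1.4713, H(N) = 0.9997, H(M,N) = 2.4198.
I(M;N) = 1.4713 + 0.9997 − 2.4198 = 0.051 bits.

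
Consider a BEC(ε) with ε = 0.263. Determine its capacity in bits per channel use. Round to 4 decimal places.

0.7370 bits

Binary erasure channel: capacity C = 1 − ε.
C = 1 − 0.263 = 0.7370 bits per channel use.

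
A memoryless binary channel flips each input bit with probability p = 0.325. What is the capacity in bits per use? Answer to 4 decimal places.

0.0903 bits

Binary symmetric channel: C = 1 − h₂(ε) where h₂ is the binary entropy function.
h₂(0.325) = −0.325·log₂0.325 − 0.675·log₂0.675 = 0.9097.
C = 1 − 0.9097 = 0.0903 bits per channel use.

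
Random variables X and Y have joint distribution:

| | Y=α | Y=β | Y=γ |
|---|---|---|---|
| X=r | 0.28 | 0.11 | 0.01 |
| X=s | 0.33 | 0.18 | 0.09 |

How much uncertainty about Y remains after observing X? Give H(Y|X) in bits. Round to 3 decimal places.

Marginals: p(X) = (0.4000, 0.6000), p(Y) = (0.6100, 0.2900, 0.1000).
H(Y|X) = Σ p(X) · H(Y|X=·).
  X=r: p=0.4000, H(Y|X=r) = 1.0054
  X=s: p=0.6000, H(Y|X=s) = 1.4060
Weighted sum = 1.246 bits.

1.246 bits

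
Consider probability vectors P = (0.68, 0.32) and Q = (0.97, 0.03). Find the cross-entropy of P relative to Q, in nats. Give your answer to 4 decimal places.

1.1428 nats

H(P,Q) = −Σ p·ln q.
  −0.68·ln(0.97) = 0.02071
  −0.32·ln(0.03) = 1.12210
H(P,Q) = 1.1428 nats.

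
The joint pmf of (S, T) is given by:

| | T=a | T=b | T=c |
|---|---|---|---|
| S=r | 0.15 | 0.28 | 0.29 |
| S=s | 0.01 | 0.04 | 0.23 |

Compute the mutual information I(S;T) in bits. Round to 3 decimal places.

Marginals: p(S) = (0.7200, 0.2800), p(T) = (0.1600, 0.3200, 0.5200).
I(S;T) = H(S) + H(T) − H(S,T).
H(S) = 0.8555, H(T) = 1.4396, H(S,T) = 2.1825.
I(S;T) = 0.8555 + 1.4396 − 2.1825 = 0.113 bits.

0.113 bits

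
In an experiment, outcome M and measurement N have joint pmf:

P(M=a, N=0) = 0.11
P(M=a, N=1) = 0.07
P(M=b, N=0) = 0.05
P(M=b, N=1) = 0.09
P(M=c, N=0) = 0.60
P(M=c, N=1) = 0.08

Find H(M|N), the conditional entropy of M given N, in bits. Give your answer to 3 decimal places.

1.086 bits

Chain rule: H(M|N) = H(M,N) − H(N).
Marginals: p(M) = (0.1800, 0.1400, 0.6800), p(N) = (0.7600, 0.2400).
H(M,N) = 1.8813 bits; H(N) = 0.7950 bits.
H(M|N) = 1.8813 − 0.7950 = 1.086 bits.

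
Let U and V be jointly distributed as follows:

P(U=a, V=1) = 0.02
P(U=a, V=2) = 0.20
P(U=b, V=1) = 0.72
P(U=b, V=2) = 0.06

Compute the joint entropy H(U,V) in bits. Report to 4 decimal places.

1.1620 bits

H(U,V) = −Σ p(x,y)·log₂ p(x,y) over all 4 cells.
  cell (a,1): −0.02·log₂0.02 = 0.11288
  cell (a,2): −0.20·log₂0.20 = 0.46439
  cell (b,1): −0.72·log₂0.72 = 0.34123
  cell (b,2): −0.06·log₂0.06 = 0.24353
Sum = 1.1620 bits.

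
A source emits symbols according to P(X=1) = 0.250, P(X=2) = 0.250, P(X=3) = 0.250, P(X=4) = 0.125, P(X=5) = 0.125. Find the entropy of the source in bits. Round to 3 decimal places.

H(X) = −Σ p·log₂ p.
  −(0.250)·log₂(0.250) = 0.5000
  −(0.250)·log₂(0.250) = 0.5000
  −(0.250)·log₂(0.250) = 0.5000
  −(0.125)·log₂(0.125) = 0.3750
  −(0.125)·log₂(0.125) = 0.3750
Sum: 0.5000 + 0.5000 + 0.5000 + 0.3750 + 0.3750 = 2.250 bits.

2.250 bits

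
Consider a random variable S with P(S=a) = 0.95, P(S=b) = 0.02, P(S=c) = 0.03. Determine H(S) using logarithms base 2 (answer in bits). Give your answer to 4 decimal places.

H(S) = −Σ p·log₂ p.
  −(0.95)·log₂(0.95) = 0.07030
  −(0.02)·log₂(0.02) = 0.11288
  −(0.03)·log₂(0.03) = 0.15177
Sum: 0.07030 + 0.11288 + 0.15177 = 0.3349 bits.

0.3349 bits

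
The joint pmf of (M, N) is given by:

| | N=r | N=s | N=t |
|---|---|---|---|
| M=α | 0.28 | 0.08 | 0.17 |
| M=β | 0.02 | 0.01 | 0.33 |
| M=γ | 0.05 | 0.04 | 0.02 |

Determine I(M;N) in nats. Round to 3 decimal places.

Marginals: p(M) = (0.5300, 0.3600, 0.1100), p(N) = (0.3500, 0.1300, 0.5200).
I(M;N) = H(M) + H(N) − H(M,N).
H(M) = 0.9471, H(N) = 0.9727, H(M,N) = 1.7067.
I(M;N) = 0.9471 + 0.9727 − 1.7067 = 0.213 nats.

0.213 nats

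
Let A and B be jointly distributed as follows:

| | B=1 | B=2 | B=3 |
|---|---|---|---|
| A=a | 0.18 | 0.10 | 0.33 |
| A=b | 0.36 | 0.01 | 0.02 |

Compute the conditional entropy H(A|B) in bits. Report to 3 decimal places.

0.655 bits

Chain rule: H(A|B) = H(A,B) − H(B).
Marginals: p(A) = (0.6100, 0.3900), p(B) = (0.5400, 0.1100, 0.3500).
H(A,B) = 2.0153 bits; H(B) = 1.3604 bits.
H(A|B) = 2.0153 − 1.3604 = 0.655 bits.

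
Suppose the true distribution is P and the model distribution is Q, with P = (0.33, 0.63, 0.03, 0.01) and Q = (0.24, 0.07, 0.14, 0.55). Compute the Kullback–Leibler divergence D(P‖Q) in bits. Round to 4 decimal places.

D(P‖Q) = Σ p·log₂(p/q).
  0.33·log₂(0.33/0.24) = 0.15161
  0.63·log₂(0.63/0.07) = 1.99705
  0.03·log₂(0.03/0.14) = -0.06667
  0.01·log₂(0.01/0.55) = -0.05781
D(P‖Q) = 2.0242 bits.

2.0242 bits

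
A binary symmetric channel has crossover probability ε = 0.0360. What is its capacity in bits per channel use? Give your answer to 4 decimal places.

Binary symmetric channel: C = 1 − h₂(ε) where h₂ is the binary entropy function.
h₂(0.0360) = −0.0360·log₂0.0360 − 0.9640·log₂0.9640 = 0.2236.
C = 1 − 0.2236 = 0.7764 bits per channel use.

0.7764 bits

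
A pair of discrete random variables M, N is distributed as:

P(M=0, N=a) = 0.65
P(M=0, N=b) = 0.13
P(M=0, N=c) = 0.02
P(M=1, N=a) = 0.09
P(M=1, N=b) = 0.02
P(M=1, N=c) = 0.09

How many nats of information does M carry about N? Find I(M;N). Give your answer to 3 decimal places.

Marginals: p(M) = (0.8000, 0.2000), p(N) = (0.7400, 0.1500, 0.1100).
I(M;N) = Σ p(x,y)·ln[p(x,y)/(p(x)p(y))].
  (0,a): 0.65·ln(1.0980) = 0.0608
  (0,b): 0.13·ln(1.0833) = 0.0104
  (0,c): 0.02·ln(0.2273) = -0.0296
  (1,a): 0.09·ln(0.6081) = -0.0448
  (1,b): 0.02·ln(0.6667) = -0.0081
  (1,c): 0.09·ln(4.0909) = 0.1268
Sum = 0.115 nats.

0.115 nats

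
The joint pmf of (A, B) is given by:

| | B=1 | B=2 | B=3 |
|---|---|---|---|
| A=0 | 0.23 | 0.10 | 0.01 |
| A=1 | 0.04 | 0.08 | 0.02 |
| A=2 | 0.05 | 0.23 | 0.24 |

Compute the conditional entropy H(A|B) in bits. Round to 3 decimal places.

1.111 bits

Marginals: p(A) = (0.3400, 0.1400, 0.5200), p(B) = (0.3200, 0.4100, 0.2700).
H(A|B) = Σ p(B) · H(A|B=·).
  B=1: p=0.3200, H(A|B=1) = 1.1359
  B=2: p=0.4100, H(A|B=2) = 1.4244
  B=3: p=0.2700, H(A|B=3) = 0.6053
Weighted sum = 1.111 bits.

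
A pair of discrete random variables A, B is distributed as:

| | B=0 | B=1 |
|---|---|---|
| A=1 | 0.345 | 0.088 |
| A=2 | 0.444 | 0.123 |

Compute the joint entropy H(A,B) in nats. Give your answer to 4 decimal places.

1.1993 nats

H(A,B) = −Σ p(x,y)·ln p(x,y) over all 4 cells.
  cell (1,0): −0.345·ln0.345 = 0.36715
  cell (1,1): −0.088·ln0.088 = 0.21388
  cell (2,0): −0.444·ln0.444 = 0.36050
  cell (2,1): −0.123·ln0.123 = 0.25776
Sum = 1.1993 nats.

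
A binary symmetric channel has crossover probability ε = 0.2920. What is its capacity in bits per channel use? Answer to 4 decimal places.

0.1287 bits

Binary symmetric channel: C = 1 − h₂(ε) where h₂ is the binary entropy function.
h₂(0.2920) = −0.2920·log₂0.2920 − 0.7080·log₂0.7080 = 0.8713.
C = 1 − 0.8713 = 0.1287 bits per channel use.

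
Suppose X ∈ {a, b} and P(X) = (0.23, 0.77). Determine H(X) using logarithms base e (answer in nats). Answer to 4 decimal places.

H(X) = −Σ p·ln p.
  −(0.23)·ln(0.23) = 0.33803
  −(0.77)·ln(0.77) = 0.20125
Sum: 0.33803 + 0.20125 = 0.5393 nats.

0.5393 nats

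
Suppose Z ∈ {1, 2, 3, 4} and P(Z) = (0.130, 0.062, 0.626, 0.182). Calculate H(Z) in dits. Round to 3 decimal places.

H(Z) = −Σ p·log₁₀ p.
  −(0.130)·log₁₀(0.130) = 0.1152
  −(0.062)·log₁₀(0.062) = 0.0749
  −(0.626)·log₁₀(0.626) = 0.1273
  −(0.182)·log₁₀(0.182) = 0.1347
Sum: 0.1152 + 0.0749 + 0.1273 + 0.1347 = 0.452 dits.

0.452 dits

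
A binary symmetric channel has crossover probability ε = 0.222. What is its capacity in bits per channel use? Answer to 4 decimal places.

Binary symmetric channel: C = 1 − h₂(ε) where h₂ is the binary entropy function.
h₂(0.222) = −0.222·log₂0.222 − 0.778·log₂0.778 = 0.7638.
C = 1 − 0.7638 = 0.2362 bits per channel use.

0.2362 bits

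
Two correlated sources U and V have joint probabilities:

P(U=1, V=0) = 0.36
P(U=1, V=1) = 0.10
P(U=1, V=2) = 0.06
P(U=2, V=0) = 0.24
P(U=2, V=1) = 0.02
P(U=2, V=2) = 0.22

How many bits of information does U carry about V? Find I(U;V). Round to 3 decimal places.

0.128 bits

Marginals: p(U) = (0.5200, 0.4800), p(V) = (0.6000, 0.1200, 0.2800).
I(U;V) = H(U) + H(V) − H(U,V).
H(U) = 0.9988, H(V) = 1.3235, H(U,V) = 2.1939.
I(U;V) = 0.9988 + 1.3235 − 2.1939 = 0.128 bits.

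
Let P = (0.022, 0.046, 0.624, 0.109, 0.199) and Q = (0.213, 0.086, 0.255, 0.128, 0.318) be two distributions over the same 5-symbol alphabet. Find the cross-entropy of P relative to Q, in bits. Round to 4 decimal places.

2.0943 bits

H(P,Q) = −Σ p·log₂ q.
  −0.022·log₂(0.213) = 0.04908
  −0.046·log₂(0.086) = 0.16282
  −0.624·log₂(0.255) = 1.23017
  −0.109·log₂(0.128) = 0.32327
  −0.199·log₂(0.318) = 0.32893
H(P,Q) = 2.0943 bits.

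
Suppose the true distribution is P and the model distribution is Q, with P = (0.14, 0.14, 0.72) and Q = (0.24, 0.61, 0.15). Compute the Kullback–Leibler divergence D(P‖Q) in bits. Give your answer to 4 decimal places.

D(P‖Q) = Σ p·log₂(p/q).
  0.14·log₂(0.14/0.24) = -0.10887
  0.14·log₂(0.14/0.61) = -0.29727
  0.72·log₂(0.72/0.15) = 1.62938
D(P‖Q) = 1.2232 bits.

1.2232 bits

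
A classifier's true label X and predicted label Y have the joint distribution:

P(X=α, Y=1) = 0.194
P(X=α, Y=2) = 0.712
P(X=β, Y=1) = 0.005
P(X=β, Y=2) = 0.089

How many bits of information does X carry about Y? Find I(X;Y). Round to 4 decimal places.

Marginals: p(X) = (0.9060, 0.0940), p(Y) = (0.1990, 0.8010).
I(X;Y) = H(X) + H(Y) − H(X,Y).
H(X) = 0.4497, H(Y) = 0.7199, H(X,Y) = 1.1567.
I(X;Y) = 0.4497 + 0.7199 − 1.1567 = 0.0129 bits.

0.0129 bits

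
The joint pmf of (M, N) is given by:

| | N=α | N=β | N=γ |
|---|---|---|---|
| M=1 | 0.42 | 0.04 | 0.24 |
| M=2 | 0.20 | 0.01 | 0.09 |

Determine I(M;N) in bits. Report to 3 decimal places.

Marginals: p(M) = (0.7000, 0.3000), p(N) = (0.6200, 0.0500, 0.3300).
I(M;N) = Σ p(x,y)·log₂[p(x,y)/(p(x)p(y))].
  (1,α): 0.42·log₂(0.9677) = -0.0199
  (1,β): 0.04·log₂(1.1429) = 0.0077
  (1,γ): 0.24·log₂(1.0390) = 0.0132
  (2,α): 0.20·log₂(1.0753) = 0.0209
  (2,β): 0.01·log₂(0.6667) = -0.0058
  (2,γ): 0.09·log₂(0.9091) = -0.0124
Sum = 0.004 bits.

0.004 bits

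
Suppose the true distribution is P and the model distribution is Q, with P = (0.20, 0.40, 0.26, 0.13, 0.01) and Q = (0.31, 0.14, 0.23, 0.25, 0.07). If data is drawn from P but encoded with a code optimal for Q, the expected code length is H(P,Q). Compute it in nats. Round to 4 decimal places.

H(P,Q) = −Σ p·ln q.
  −0.20·ln(0.31) = 0.23424
  −0.40·ln(0.14) = 0.78645
  −0.26·ln(0.23) = 0.38212
  −0.13·ln(0.25) = 0.18022
  −0.01·ln(0.07) = 0.02659
H(P,Q) = 1.6096 nats.

1.6096 nats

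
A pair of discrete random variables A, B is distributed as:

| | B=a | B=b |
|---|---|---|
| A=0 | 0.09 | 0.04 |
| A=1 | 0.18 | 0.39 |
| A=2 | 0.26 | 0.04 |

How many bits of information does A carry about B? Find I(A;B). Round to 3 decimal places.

Marginals: p(A) = (0.1300, 0.5700, 0.3000), p(B) = (0.5300, 0.4700).
I(A;B) = Σ p(x,y)·log₂[p(x,y)/(p(x)p(y))].
  (0,a): 0.09·log₂(1.3062) = 0.0347
  (0,b): 0.04·log₂(0.6547) = -0.0244
  (1,a): 0.18·log₂(0.5958) = -0.1345
  (1,b): 0.39·log₂(1.4558) = 0.2113
  (2,a): 0.26·log₂(1.6352) = 0.1845
  (2,b): 0.04·log₂(0.2837) = -0.0727
Sum = 0.199 bits.

0.199 bits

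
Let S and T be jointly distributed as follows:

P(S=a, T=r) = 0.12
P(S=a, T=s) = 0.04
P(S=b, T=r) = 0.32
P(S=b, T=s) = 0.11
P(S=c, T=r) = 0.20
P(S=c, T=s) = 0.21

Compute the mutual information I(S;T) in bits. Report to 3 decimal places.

0.050 bits

Marginals: p(S) = (0.1600, 0.4300, 0.4100), p(T) = (0.6400, 0.3600).
I(S;T) = H(S) + H(T) − H(S,T).
H(S) = 1.4740, H(T) = 0.9427, H(S,T) = 2.3664.
I(S;T) = 1.4740 + 0.9427 − 2.3664 = 0.050 bits.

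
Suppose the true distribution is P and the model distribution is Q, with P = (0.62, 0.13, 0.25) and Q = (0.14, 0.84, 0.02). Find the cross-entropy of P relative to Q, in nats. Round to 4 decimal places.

2.2197 nats

H(P,Q) = −Σ p·ln q.
  −0.62·ln(0.14) = 1.21899
  −0.13·ln(0.84) = 0.02267
  −0.25·ln(0.02) = 0.97801
H(P,Q) = 2.2197 nats.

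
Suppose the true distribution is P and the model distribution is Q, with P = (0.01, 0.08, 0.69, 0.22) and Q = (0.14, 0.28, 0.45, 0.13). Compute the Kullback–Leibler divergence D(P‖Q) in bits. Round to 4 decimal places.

D(P‖Q) = Σ p·log₂(p/q).
  0.01·log₂(0.01/0.14) = -0.03807
  0.08·log₂(0.08/0.28) = -0.14459
  0.69·log₂(0.69/0.45) = 0.42550
  0.22·log₂(0.22/0.13) = 0.16698
D(P‖Q) = 0.4098 bits.

0.4098 bits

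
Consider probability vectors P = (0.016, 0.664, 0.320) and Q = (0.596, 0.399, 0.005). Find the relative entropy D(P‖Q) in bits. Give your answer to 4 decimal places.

D(P‖Q) = Σ p·log₂(p/q).
  0.016·log₂(0.016/0.596) = -0.08351
  0.664·log₂(0.664/0.399) = 0.48790
  0.320·log₂(0.320/0.005) = 1.92000
D(P‖Q) = 2.3244 bits.

2.3244 bits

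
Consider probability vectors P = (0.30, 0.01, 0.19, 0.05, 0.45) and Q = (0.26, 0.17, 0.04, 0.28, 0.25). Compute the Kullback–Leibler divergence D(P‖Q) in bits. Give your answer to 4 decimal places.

D(P‖Q) = Σ p·log₂(p/q).
  0.30·log₂(0.30/0.26) = 0.06194
  0.01·log₂(0.01/0.17) = -0.04087
  0.19·log₂(0.19/0.04) = 0.42711
  0.05·log₂(0.05/0.28) = -0.12427
  0.45·log₂(0.45/0.25) = 0.38160
D(P‖Q) = 0.7055 bits.

0.7055 bits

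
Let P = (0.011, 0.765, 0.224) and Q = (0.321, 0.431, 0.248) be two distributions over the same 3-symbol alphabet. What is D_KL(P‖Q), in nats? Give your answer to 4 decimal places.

0.3790 nats

D(P‖Q) = Σ p·ln(p/q).
  0.011·ln(0.011/0.321) = -0.03711
  0.765·ln(0.765/0.431) = 0.43893
  0.224·ln(0.224/0.248) = -0.02280
D(P‖Q) = 0.3790 nats.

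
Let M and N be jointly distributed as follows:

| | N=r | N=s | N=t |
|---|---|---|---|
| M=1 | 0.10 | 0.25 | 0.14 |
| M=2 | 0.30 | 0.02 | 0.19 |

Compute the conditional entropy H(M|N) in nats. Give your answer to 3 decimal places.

Chain rule: H(M|N) = H(M,N) − H(N).
Marginals: p(M) = (0.4900, 0.5100), p(N) = (0.4000, 0.2700, 0.3300).
H(M,N) = 1.6071 nats; H(N) = 1.0859 nats.
H(M|N) = 1.6071 − 1.0859 = 0.521 nats.

0.521 nats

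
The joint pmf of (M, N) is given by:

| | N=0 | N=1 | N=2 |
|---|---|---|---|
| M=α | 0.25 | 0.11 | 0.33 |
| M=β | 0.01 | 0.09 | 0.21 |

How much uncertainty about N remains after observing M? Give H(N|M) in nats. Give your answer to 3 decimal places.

0.927 nats

Marginals: p(M) = (0.6900, 0.3100), p(N) = (0.2600, 0.2000, 0.5400).
H(N|M) = Σ p(M) · H(N|M=·).
  M=α: p=0.6900, H(N|M=α) = 1.0133
  M=β: p=0.3100, H(N|M=β) = 0.7337
Weighted sum = 0.927 nats.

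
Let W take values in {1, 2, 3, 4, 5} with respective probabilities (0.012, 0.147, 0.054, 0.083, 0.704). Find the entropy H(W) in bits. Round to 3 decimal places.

1.365 bits

H(W) = −Σ p·log₂ p.
  −(0.012)·log₂(0.012) = 0.0766
  −(0.147)·log₂(0.147) = 0.4066
  −(0.054)·log₂(0.054) = 0.2274
  −(0.083)·log₂(0.083) = 0.2980
  −(0.704)·log₂(0.704) = 0.3565
Sum: 0.0766 + 0.4066 + 0.2274 + 0.2980 + 0.3565 = 1.365 bits.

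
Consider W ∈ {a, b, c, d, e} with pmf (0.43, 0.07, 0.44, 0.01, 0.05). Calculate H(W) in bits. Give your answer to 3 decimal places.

1.596 bits

H(W) = −Σ p·log₂ p.
  −(0.43)·log₂(0.43) = 0.5236
  −(0.07)·log₂(0.07) = 0.2686
  −(0.44)·log₂(0.44) = 0.5211
  −(0.01)·log₂(0.01) = 0.0664
  −(0.05)·log₂(0.05) = 0.2161
Sum: 0.5236 + 0.2686 + 0.5211 + 0.0664 + 0.2161 = 1.596 bits.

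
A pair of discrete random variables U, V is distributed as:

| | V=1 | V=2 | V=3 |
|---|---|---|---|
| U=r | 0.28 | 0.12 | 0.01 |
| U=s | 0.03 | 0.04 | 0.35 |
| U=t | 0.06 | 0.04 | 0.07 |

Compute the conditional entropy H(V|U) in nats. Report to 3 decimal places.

0.711 nats

Marginals: p(U) = (0.4100, 0.4200, 0.1700), p(V) = (0.3700, 0.2000, 0.4300).
H(V|U) = Σ p(U) · H(V|U=·).
  U=r: p=0.4100, H(V|U=r) = 0.7106
  U=s: p=0.4200, H(V|U=s) = 0.5644
  U=t: p=0.1700, H(V|U=t) = 1.0734
Weighted sum = 0.711 nats.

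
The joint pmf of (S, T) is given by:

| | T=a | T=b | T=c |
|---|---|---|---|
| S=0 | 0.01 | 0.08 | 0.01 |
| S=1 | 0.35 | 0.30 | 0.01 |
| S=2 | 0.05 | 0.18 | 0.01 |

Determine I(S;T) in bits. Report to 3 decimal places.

0.100 bits

Marginals: p(S) = (0.1000, 0.6600, 0.2400), p(T) = (0.4100, 0.5600, 0.0300).
I(S;T) = H(S) + H(T) − H(S,T).
H(S) = 1.2220, H(T) = 1.1476, H(S,T) = 2.2699.
I(S;T) = 1.2220 + 1.1476 − 2.2699 = 0.100 bits.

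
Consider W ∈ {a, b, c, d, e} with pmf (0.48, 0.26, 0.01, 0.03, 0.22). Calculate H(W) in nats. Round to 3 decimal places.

1.187 nats

H(W) = −Σ p·ln p.
  −(0.48)·ln(0.48) = 0.3523
  −(0.26)·ln(0.26) = 0.3502
  −(0.01)·ln(0.01) = 0.0461
  −(0.03)·ln(0.03) = 0.1052
  −(0.22)·ln(0.22) = 0.3331
Sum: 0.3523 + 0.3502 + 0.0461 + 0.1052 + 0.3331 = 1.187 nats.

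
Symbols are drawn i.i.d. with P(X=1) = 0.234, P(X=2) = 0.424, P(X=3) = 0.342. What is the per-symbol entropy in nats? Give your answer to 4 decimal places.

1.0706 nats

H(X) = −Σ p·ln p.
  −(0.234)·ln(0.234) = 0.33987
  −(0.424)·ln(0.424) = 0.36380
  −(0.342)·ln(0.342) = 0.36695
Sum: 0.33987 + 0.36380 + 0.36695 = 1.0706 nats.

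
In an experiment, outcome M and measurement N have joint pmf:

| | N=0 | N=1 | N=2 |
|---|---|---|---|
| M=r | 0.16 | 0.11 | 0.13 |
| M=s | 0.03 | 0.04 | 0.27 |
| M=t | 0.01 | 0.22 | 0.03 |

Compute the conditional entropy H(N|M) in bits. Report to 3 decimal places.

1.139 bits

Chain rule: H(N|M) = H(M,N) − H(M).
Marginals: p(M) = (0.4000, 0.3400, 0.2600), p(N) = (0.2000, 0.3700, 0.4300).
H(M,N) = 2.7023 bits; H(M) = 1.5632 bits.
H(N|M) = 2.7023 − 1.5632 = 1.139 bits.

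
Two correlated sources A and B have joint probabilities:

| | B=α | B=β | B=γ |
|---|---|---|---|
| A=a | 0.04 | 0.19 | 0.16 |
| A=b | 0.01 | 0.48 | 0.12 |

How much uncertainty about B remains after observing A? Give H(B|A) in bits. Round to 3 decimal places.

Chain rule: H(B|A) = H(A,B) − H(A).
Marginals: p(A) = (0.3900, 0.6100), p(B) = (0.0500, 0.6700, 0.2800).
H(A,B) = 2.0058 bits; H(A) = 0.9648 bits.
H(B|A) = 2.0058 − 0.9648 = 1.041 bits.

1.041 bits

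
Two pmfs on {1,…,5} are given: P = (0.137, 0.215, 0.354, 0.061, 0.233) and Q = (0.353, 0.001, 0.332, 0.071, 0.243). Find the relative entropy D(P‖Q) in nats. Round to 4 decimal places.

D(P‖Q) = Σ p·ln(p/q).
  0.137·ln(0.137/0.353) = -0.12967
  0.215·ln(0.215/0.001) = 1.15469
  0.354·ln(0.354/0.332) = 0.02271
  0.061·ln(0.061/0.071) = -0.00926
  0.233·ln(0.233/0.243) = -0.00979
D(P‖Q) = 1.0287 nats.

1.0287 nats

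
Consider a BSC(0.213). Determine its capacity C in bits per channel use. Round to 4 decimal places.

0.2528 bits

Binary symmetric channel: C = 1 − h₂(ε) where h₂ is the binary entropy function.
h₂(0.213) = −0.213·log₂0.213 − 0.787·log₂0.787 = 0.7472.
C = 1 − 0.7472 = 0.2528 bits per channel use.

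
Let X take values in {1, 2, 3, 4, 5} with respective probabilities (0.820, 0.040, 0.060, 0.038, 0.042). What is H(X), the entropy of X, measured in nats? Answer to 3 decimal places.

0.718 nats

H(X) = −Σ p·ln p.
  −(0.820)·ln(0.820) = 0.1627
  −(0.040)·ln(0.040) = 0.1288
  −(0.060)·ln(0.060) = 0.1688
  −(0.038)·ln(0.038) = 0.1243
  −(0.042)·ln(0.042) = 0.1331
Sum: 0.1627 + 0.1288 + 0.1688 + 0.1243 + 0.1331 = 0.718 nats.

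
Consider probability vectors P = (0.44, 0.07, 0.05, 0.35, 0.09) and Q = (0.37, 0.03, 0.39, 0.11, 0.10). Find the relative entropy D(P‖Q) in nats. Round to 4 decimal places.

D(P‖Q) = Σ p·ln(p/q).
  0.44·ln(0.44/0.37) = 0.07624
  0.07·ln(0.07/0.03) = 0.05931
  0.05·ln(0.05/0.39) = -0.10271
  0.35·ln(0.35/0.11) = 0.40511
  0.09·ln(0.09/0.10) = -0.00948
D(P‖Q) = 0.4285 nats.

0.4285 nats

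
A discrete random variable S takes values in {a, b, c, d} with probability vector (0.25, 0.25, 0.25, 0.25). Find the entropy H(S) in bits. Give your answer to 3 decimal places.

H(S) = −Σ p·log₂ p.
  −(0.25)·log₂(0.25) = 0.5000
  −(0.25)·log₂(0.25) = 0.5000
  −(0.25)·log₂(0.25) = 0.5000
  −(0.25)·log₂(0.25) = 0.5000
Sum: 0.5000 + 0.5000 + 0.5000 + 0.5000 = 2.000 bits.

2.000 bits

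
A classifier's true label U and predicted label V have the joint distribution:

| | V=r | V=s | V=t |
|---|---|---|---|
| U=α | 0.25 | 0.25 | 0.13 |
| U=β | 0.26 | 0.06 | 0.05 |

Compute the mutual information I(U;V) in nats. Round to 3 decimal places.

0.047 nats

Marginals: p(U) = (0.6300, 0.3700), p(V) = (0.5100, 0.3100, 0.1800).
I(U;V) = Σ p(x,y)·ln[p(x,y)/(p(x)p(y))].
  (α,r): 0.25·ln(0.7781) = -0.0627
  (α,s): 0.25·ln(1.2801) = 0.0617
  (α,t): 0.13·ln(1.1464) = 0.0178
  (β,r): 0.26·ln(1.3778) = 0.0833
  (β,s): 0.06·ln(0.5231) = -0.0389
  (β,t): 0.05·ln(0.7508) = -0.0143
Sum = 0.047 nats.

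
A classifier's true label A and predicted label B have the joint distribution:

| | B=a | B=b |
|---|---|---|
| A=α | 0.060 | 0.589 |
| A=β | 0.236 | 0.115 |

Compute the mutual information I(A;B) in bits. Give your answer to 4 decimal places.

Marginals: p(A) = (0.6490, 0.3510), p(B) = (0.2960, 0.7040).
I(A;B) = Σ p(x,y)·log₂[p(x,y)/(p(x)p(y))].
  (α,a): 0.060·log₂(0.3123) = -0.10073
  (α,b): 0.589·log₂(1.2891) = 0.21581
  (β,a): 0.236·log₂(2.2715) = 0.27934
  (β,b): 0.115·log₂(0.4654) = -0.12690
Sum = 0.2675 bits.

0.2675 bits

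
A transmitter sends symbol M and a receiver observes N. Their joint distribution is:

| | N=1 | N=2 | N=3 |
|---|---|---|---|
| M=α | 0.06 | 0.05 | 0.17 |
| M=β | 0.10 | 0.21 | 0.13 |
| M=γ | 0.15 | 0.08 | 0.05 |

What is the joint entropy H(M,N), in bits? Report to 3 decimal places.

H(M,N) = −Σ p(x,y)·log₂ p(x,y) over all 9 cells.
  cell (α,1): −0.06·log₂0.06 = 0.2435
  cell (α,2): −0.05·log₂0.05 = 0.2161
  cell (α,3): −0.17·log₂0.17 = 0.4346
  cell (β,1): −0.10·log₂0.10 = 0.3322
  cell (β,2): −0.21·log₂0.21 = 0.4728
  cell (β,3): −0.13·log₂0.13 = 0.3826
  cell (γ,1): −0.15·log₂0.15 = 0.4105
  cell (γ,2): −0.08·log₂0.08 = 0.2915
  cell (γ,3): −0.05·log₂0.05 = 0.2161
Sum = 3.000 bits.

3.000 bits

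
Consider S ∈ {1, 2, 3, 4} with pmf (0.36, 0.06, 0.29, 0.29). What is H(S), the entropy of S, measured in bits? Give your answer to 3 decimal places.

1.810 bits

H(S) = −Σ p·log₂ p.
  −(0.36)·log₂(0.36) = 0.5306
  −(0.06)·log₂(0.06) = 0.2435
  −(0.29)·log₂(0.29) = 0.5179
  −(0.29)·log₂(0.29) = 0.5179
Sum: 0.5306 + 0.2435 + 0.5179 + 0.5179 = 1.810 bits.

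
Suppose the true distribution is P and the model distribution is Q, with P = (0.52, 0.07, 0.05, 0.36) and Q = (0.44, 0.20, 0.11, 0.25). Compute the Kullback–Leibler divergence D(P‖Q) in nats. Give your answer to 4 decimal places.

D(P‖Q) = Σ p·ln(p/q).
  0.52·ln(0.52/0.44) = 0.08687
  0.07·ln(0.07/0.20) = -0.07349
  0.05·ln(0.05/0.11) = -0.03942
  0.36·ln(0.36/0.25) = 0.13127
D(P‖Q) = 0.1052 nats.

0.1052 nats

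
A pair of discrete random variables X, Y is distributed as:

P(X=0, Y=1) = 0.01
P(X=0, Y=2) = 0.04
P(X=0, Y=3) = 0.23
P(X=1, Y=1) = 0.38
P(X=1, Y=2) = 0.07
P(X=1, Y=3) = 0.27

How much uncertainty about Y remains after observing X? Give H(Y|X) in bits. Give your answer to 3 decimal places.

1.193 bits

Chain rule: H(Y|X) = H(X,Y) − H(X).
Marginals: p(X) = (0.2800, 0.7200), p(Y) = (0.3900, 0.1100, 0.5000).
H(X,Y) = 2.0489 bits; H(X) = 0.8555 bits.
H(Y|X) = 2.0489 − 0.8555 = 1.193 bits.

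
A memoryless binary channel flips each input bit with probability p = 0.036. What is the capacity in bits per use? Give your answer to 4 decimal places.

0.7764 bits

Binary symmetric channel: C = 1 − h₂(ε) where h₂ is the binary entropy function.
h₂(0.036) = −0.036·log₂0.036 − 0.964·log₂0.964 = 0.2236.
C = 1 − 0.2236 = 0.7764 bits per channel use.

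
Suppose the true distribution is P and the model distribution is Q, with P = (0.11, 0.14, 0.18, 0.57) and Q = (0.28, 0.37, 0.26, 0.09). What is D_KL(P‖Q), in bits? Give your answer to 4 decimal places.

1.0778 bits

D(P‖Q) = Σ p·log₂(p/q).
  0.11·log₂(0.11/0.28) = -0.14827
  0.14·log₂(0.14/0.37) = -0.19629
  0.18·log₂(0.18/0.26) = -0.09549
  0.57·log₂(0.57/0.09) = 1.51789
D(P‖Q) = 1.0778 bits.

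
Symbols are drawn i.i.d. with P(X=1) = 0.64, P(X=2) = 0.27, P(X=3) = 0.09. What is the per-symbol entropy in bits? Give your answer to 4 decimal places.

1.2347 bits

H(X) = −Σ p·log₂ p.
  −(0.64)·log₂(0.64) = 0.41207
  −(0.27)·log₂(0.27) = 0.51002
  −(0.09)·log₂(0.09) = 0.31265
Sum: 0.41207 + 0.51002 + 0.31265 = 1.2347 bits.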